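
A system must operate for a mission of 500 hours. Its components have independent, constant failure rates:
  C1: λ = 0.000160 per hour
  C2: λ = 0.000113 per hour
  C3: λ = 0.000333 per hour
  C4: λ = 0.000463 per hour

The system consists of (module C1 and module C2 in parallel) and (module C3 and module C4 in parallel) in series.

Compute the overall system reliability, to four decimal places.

R(C1) = exp(−0.000160 × 500) = 0.923116
R(C2) = exp(−0.000113 × 500) = 0.945066
R(C3) = exp(−0.000333 × 500) = 0.846623
R(C4) = exp(−0.000463 × 500) = 0.793343
Parallel (C1 and C2): 1 − (1 − 0.923116)(1 − 0.945066) = 0.995776
Parallel (C3 and C4): 1 − (1 − 0.846623)(1 − 0.793343) = 0.968304
Series ([0.995776] and [0.968304]): 0.995776 × 0.968304 = 0.9642

0.9642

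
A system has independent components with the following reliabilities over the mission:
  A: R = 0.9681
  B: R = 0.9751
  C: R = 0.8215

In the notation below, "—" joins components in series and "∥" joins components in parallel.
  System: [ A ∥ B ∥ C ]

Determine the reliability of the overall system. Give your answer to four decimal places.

0.9999

Parallel (A, B, and C): 1 − (1 − 0.968100)(1 − 0.975100)(1 − 0.821500) = 0.9999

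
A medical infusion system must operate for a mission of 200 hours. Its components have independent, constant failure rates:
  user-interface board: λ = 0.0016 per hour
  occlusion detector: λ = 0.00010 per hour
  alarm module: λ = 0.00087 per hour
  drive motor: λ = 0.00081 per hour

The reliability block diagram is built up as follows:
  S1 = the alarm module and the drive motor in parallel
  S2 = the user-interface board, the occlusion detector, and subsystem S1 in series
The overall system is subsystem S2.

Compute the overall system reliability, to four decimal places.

0.6948

R(user-interface board) = exp(−0.0016 × 200) = 0.726149
R(occlusion detector) = exp(−0.00010 × 200) = 0.980199
R(alarm module) = exp(−0.00087 × 200) = 0.840297
R(drive motor) = exp(−0.00081 × 200) = 0.850441
Parallel (alarm module and drive motor): 1 − (1 − 0.840297)(1 − 0.850441) = 0.976115
Series (user-interface board, occlusion detector, and [0.976115]): 0.726149 × 0.980199 × 0.976115 = 0.6948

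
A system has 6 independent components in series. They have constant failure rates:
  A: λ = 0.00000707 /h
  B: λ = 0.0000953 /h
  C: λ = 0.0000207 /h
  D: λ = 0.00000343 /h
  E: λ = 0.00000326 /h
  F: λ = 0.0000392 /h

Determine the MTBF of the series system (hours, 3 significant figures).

Series of exponential components: λ_sys = Σ λ_i
λ_sys = 0.00000707 + 0.0000953 + 0.0000207 + 0.00000343 + 0.00000326 + 0.0000392 = 1.6896e-04 /h
MTBF = 1 / λ_sys = 5920 h

5920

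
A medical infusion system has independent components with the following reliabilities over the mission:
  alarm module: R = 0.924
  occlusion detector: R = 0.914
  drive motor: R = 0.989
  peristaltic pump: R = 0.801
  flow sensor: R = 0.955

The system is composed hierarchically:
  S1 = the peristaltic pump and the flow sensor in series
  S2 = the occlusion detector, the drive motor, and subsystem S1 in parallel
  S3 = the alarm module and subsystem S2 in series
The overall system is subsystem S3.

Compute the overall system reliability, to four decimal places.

Series (peristaltic pump and flow sensor): 0.801000 × 0.955000 = 0.764955
Parallel (occlusion detector, drive motor, and [0.764955]): 1 − (1 − 0.914000)(1 − 0.989000)(1 − 0.764955) = 0.999778
Series (alarm module and [0.999778]): 0.924000 × 0.999778 = 0.9238

0.9238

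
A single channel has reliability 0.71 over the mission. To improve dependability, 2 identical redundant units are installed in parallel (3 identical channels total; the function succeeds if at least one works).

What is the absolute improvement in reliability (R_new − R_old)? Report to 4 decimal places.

R_before = 0.71
R_after = 1 − (1 − 0.71)^3 = 0.9756
ΔR = 0.9756 − 0.71 = 0.2656

0.2656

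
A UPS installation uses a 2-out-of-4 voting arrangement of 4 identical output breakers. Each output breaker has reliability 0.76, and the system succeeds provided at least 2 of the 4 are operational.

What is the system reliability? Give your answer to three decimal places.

R = Σ_{i=2}^{4} C(4,i) p^i (1−p)^{4−i} with p = 0.76
C(4,2)·0.76^2·0.24^2 = 0.19962
C(4,3)·0.76^3·0.24^1 = 0.42142
C(4,4)·0.76^4·0.24^0 = 0.33362
Sum = 0.955

0.955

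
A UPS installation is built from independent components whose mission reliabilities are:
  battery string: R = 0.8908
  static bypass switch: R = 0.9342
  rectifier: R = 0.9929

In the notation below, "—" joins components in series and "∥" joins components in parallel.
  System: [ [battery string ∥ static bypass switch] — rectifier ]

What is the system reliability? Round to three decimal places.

Parallel (battery string and static bypass switch): 1 − (1 − 0.89080)(1 − 0.93420) = 0.99281
Series ([0.99281] and rectifier): 0.99281 × 0.99290 = 0.986

0.986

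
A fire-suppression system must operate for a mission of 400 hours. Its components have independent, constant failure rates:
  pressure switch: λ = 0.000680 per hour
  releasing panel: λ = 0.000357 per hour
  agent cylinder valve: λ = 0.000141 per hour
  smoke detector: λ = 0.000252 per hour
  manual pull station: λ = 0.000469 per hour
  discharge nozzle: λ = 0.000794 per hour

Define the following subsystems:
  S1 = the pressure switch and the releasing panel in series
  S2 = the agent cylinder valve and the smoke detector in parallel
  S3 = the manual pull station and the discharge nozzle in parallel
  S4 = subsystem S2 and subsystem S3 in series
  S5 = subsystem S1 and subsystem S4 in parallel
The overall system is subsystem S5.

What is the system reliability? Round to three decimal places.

0.982

R(pressure switch) = exp(−0.000680 × 400) = 0.76185
R(releasing panel) = exp(−0.000357 × 400) = 0.86693
R(agent cylinder valve) = exp(−0.000141 × 400) = 0.94516
R(smoke detector) = exp(−0.000252 × 400) = 0.90411
R(manual pull station) = exp(−0.000469 × 400) = 0.82895
R(discharge nozzle) = exp(−0.000794 × 400) = 0.72789
Series (pressure switch and releasing panel): 0.76185 × 0.86693 = 0.66047
Parallel (agent cylinder valve and smoke detector): 1 − (1 − 0.94516)(1 − 0.90411) = 0.99474
Parallel (manual pull station and discharge nozzle): 1 − (1 − 0.82895)(1 − 0.72789) = 0.95346
Series ([0.99474] and [0.95346]): 0.99474 × 0.95346 = 0.94844
Parallel ([0.66047] and [0.94844]): 1 − (1 − 0.66047)(1 − 0.94844) = 0.982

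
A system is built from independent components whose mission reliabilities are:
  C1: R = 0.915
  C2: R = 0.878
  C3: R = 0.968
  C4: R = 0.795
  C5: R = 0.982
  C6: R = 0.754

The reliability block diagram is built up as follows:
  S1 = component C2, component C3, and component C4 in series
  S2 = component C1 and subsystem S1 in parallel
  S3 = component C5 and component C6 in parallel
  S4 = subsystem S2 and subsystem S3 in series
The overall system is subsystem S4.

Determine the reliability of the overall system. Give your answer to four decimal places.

Series (C2, C3, and C4): 0.878000 × 0.968000 × 0.795000 = 0.675674
Parallel (C1 and [0.675674]): 1 − (1 − 0.915000)(1 − 0.675674) = 0.972432
Parallel (C5 and C6): 1 − (1 − 0.982000)(1 − 0.754000) = 0.995572
Series ([0.972432] and [0.995572]): 0.972432 × 0.995572 = 0.9681

0.9681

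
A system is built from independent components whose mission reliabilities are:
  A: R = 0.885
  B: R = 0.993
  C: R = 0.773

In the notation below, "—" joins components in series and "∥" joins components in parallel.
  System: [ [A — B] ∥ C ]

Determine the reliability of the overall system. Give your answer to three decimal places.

Series (A and B): 0.88500 × 0.99300 = 0.87881
Parallel ([0.87881] and C): 1 − (1 − 0.87881)(1 − 0.77300) = 0.972

0.972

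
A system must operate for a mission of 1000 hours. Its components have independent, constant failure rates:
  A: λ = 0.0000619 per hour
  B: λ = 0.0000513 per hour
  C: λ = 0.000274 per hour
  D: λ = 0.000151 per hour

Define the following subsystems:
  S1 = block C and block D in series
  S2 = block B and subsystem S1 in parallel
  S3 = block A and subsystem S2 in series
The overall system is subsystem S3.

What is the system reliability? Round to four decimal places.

0.9237

R(A) = exp(−0.0000619 × 1000) = 0.939977
R(B) = exp(−0.0000513 × 1000) = 0.949994
R(C) = exp(−0.000274 × 1000) = 0.760332
R(D) = exp(−0.000151 × 1000) = 0.859848
Series (C and D): 0.760332 × 0.859848 = 0.653770
Parallel (B and [0.653770]): 1 − (1 − 0.949994)(1 − 0.653770) = 0.982686
Series (A and [0.982686]): 0.939977 × 0.982686 = 0.9237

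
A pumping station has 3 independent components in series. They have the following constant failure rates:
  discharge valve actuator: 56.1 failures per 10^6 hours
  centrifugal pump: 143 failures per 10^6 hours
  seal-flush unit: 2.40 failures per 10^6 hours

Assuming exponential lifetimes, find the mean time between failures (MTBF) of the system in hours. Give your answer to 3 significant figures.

4960

Series of exponential components: λ_sys = Σ λ_i
λ_sys = 0.0000561 + 0.000143 + 0.00000240 = 2.0150e-04 /h
MTBF = 1 / λ_sys = 4960 h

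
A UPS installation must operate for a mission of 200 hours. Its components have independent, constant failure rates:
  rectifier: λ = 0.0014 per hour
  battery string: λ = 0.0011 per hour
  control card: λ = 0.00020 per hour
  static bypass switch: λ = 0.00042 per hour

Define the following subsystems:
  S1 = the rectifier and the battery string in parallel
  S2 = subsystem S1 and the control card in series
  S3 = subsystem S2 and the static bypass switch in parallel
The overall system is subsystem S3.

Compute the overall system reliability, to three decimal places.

R(rectifier) = exp(−0.0014 × 200) = 0.75578
R(battery string) = exp(−0.0011 × 200) = 0.80252
R(control card) = exp(−0.00020 × 200) = 0.96079
R(static bypass switch) = exp(−0.00042 × 200) = 0.91943
Parallel (rectifier and battery string): 1 − (1 − 0.75578)(1 − 0.80252) = 0.95177
Series ([0.95177] and control card): 0.95177 × 0.96079 = 0.91445
Parallel ([0.91445] and static bypass switch): 1 − (1 − 0.91445)(1 − 0.91943) = 0.993

0.993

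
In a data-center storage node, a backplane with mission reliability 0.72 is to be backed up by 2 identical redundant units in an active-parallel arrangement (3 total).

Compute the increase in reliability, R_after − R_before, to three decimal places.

0.258

R_before = 0.72
R_after = 1 − (1 − 0.72)^3 = 0.978
ΔR = 0.978 − 0.72 = 0.258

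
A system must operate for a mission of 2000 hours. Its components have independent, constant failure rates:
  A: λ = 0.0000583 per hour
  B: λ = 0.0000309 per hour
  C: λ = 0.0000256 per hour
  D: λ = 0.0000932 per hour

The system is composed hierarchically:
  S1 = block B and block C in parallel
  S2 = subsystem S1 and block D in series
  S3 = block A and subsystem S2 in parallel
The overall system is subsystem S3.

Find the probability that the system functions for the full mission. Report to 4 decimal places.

0.9810

R(A) = exp(−0.0000583 × 2000) = 0.889941
R(B) = exp(−0.0000309 × 2000) = 0.940071
R(C) = exp(−0.0000256 × 2000) = 0.950089
R(D) = exp(−0.0000932 × 2000) = 0.829942
Parallel (B and C): 1 − (1 − 0.940071)(1 − 0.950089) = 0.997009
Series ([0.997009] and D): 0.997009 × 0.829942 = 0.827460
Parallel (A and [0.827460]): 1 − (1 − 0.889941)(1 − 0.827460) = 0.9810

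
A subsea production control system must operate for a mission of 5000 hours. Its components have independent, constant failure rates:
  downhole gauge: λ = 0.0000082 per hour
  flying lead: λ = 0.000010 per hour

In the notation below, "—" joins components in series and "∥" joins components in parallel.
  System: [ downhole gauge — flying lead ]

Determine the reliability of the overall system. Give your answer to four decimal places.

0.9130

R(downhole gauge) = exp(−0.0000082 × 5000) = 0.959829
R(flying lead) = exp(−0.000010 × 5000) = 0.951229
Series (downhole gauge and flying lead): 0.959829 × 0.951229 = 0.9130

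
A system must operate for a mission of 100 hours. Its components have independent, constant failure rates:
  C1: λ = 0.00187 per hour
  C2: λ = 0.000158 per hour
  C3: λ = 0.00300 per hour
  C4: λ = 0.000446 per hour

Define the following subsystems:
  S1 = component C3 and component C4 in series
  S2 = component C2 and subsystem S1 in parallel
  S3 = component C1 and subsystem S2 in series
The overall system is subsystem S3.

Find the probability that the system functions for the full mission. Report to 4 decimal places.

R(C1) = exp(−0.00187 × 100) = 0.829444
R(C2) = exp(−0.000158 × 100) = 0.984324
R(C3) = exp(−0.00300 × 100) = 0.740818
R(C4) = exp(−0.000446 × 100) = 0.956380
Series (C3 and C4): 0.740818 × 0.956380 = 0.708504
Parallel (C2 and [0.708504]): 1 − (1 − 0.984324)(1 − 0.708504) = 0.995431
Series (C1 and [0.995431]): 0.829444 × 0.995431 = 0.8257

0.8257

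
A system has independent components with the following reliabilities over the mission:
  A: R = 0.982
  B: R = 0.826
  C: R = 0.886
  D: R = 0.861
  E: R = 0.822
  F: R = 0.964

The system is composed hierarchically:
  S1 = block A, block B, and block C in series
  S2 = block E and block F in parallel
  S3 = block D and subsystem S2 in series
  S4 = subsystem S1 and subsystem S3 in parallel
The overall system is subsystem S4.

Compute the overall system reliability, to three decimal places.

Series (A, B, and C): 0.98200 × 0.82600 × 0.88600 = 0.71866
Parallel (E and F): 1 − (1 − 0.82200)(1 − 0.96400) = 0.99359
Series (D and [0.99359]): 0.86100 × 0.99359 = 0.85548
Parallel ([0.71866] and [0.85548]): 1 − (1 − 0.71866)(1 − 0.85548) = 0.959

0.959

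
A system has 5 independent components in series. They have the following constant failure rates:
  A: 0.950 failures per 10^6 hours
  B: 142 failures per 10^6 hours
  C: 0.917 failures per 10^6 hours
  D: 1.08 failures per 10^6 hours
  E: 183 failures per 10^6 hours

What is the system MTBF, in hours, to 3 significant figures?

3050

Series of exponential components: λ_sys = Σ λ_i
λ_sys = 0.000000950 + 0.000142 + 0.000000917 + 0.00000108 + 0.000183 = 3.2795e-04 /h
MTBF = 1 / λ_sys = 3050 h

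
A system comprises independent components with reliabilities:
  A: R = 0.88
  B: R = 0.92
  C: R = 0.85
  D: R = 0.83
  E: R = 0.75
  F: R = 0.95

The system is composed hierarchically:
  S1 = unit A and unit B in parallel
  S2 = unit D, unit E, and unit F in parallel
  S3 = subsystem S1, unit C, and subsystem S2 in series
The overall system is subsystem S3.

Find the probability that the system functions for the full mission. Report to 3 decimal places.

0.840

Parallel (A and B): 1 − (1 − 0.88000)(1 − 0.92000) = 0.99040
Parallel (D, E, and F): 1 − (1 − 0.83000)(1 − 0.75000)(1 − 0.95000) = 0.99788
Series ([0.99040], C, and [0.99788]): 0.99040 × 0.85000 × 0.99788 = 0.840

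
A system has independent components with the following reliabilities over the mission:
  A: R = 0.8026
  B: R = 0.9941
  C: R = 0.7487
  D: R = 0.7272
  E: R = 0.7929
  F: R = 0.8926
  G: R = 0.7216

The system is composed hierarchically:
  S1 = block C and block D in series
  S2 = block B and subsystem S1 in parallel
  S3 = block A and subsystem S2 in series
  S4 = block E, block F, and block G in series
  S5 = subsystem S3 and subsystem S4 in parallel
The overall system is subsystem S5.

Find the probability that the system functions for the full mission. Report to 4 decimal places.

0.9024

Series (C and D): 0.748700 × 0.727200 = 0.544455
Parallel (B and [0.544455]): 1 − (1 − 0.994100)(1 − 0.544455) = 0.997312
Series (A and [0.997312]): 0.802600 × 0.997312 = 0.800443
Series (E, F, and G): 0.792900 × 0.892600 × 0.721600 = 0.510707
Parallel ([0.800443] and [0.510707]): 1 − (1 − 0.800443)(1 − 0.510707) = 0.9024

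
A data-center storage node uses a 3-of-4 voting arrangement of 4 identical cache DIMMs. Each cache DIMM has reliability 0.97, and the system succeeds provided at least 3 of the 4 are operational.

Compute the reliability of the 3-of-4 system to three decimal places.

0.995

R = Σ_{i=3}^{4} C(4,i) p^i (1−p)^{4−i} with p = 0.97
C(4,3)·0.97^3·0.03^1 = 0.10952
C(4,4)·0.97^4·0.03^0 = 0.88529
Sum = 0.995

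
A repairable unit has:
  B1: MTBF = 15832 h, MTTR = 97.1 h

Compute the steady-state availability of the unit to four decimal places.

A(B1) = MTBF/(MTBF+MTTR) = 15832/(15832+97.1) = 0.9939

0.9939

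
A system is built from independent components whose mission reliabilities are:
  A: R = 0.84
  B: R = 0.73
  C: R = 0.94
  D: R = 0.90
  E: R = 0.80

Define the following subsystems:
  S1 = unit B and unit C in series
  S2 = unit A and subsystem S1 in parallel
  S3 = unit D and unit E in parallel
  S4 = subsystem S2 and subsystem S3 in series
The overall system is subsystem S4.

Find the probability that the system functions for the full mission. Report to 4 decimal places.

Series (B and C): 0.730000 × 0.940000 = 0.686200
Parallel (A and [0.686200]): 1 − (1 − 0.840000)(1 − 0.686200) = 0.949792
Parallel (D and E): 1 − (1 − 0.900000)(1 − 0.800000) = 0.980000
Series ([0.949792] and [0.980000]): 0.949792 × 0.980000 = 0.9308

0.9308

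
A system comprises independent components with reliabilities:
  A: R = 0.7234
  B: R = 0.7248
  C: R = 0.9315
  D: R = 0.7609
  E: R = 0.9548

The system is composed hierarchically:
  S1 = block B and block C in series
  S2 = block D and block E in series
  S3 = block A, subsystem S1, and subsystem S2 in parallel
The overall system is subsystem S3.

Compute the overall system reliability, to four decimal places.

0.9754

Series (B and C): 0.724800 × 0.931500 = 0.675151
Series (D and E): 0.760900 × 0.954800 = 0.726507
Parallel (A, [0.675151], and [0.726507]): 1 − (1 − 0.723400)(1 − 0.675151)(1 − 0.726507) = 0.9754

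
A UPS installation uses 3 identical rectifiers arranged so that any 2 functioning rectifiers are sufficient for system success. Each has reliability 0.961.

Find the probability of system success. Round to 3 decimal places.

0.996

R = Σ_{i=2}^{3} C(3,i) p^i (1−p)^{3−i} with p = 0.961
C(3,2)·0.961^2·0.039^1 = 0.10805
C(3,3)·0.961^3·0.039^0 = 0.88750
Sum = 0.996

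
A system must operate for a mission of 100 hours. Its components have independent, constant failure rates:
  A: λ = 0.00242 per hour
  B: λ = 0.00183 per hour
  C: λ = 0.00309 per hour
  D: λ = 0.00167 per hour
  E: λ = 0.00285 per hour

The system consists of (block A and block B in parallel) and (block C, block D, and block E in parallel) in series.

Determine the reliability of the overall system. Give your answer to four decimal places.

0.9543

R(A) = exp(−0.00242 × 100) = 0.785056
R(B) = exp(−0.00183 × 100) = 0.832768
R(C) = exp(−0.00309 × 100) = 0.734181
R(D) = exp(−0.00167 × 100) = 0.846200
R(E) = exp(−0.00285 × 100) = 0.752014
Parallel (A and B): 1 − (1 − 0.785056)(1 − 0.832768) = 0.964054
Parallel (C, D, and E): 1 − (1 − 0.734181)(1 − 0.846200)(1 − 0.752014) = 0.989862
Series ([0.964054] and [0.989862]): 0.964054 × 0.989862 = 0.9543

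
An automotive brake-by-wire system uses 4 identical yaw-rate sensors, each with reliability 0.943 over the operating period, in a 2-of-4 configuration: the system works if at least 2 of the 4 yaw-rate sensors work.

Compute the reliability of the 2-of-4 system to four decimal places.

R = Σ_{i=2}^{4} C(4,i) p^i (1−p)^{4−i} with p = 0.943
C(4,2)·0.943^2·0.057^2 = 0.017335
C(4,3)·0.943^3·0.057^1 = 0.191192
C(4,4)·0.943^4·0.057^0 = 0.790764
Sum = 0.9993

0.9993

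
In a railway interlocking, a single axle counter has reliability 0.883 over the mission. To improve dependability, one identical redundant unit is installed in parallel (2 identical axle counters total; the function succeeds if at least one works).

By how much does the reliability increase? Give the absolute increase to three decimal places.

0.103

R_before = 0.883
R_after = 1 − (1 − 0.883)^2 = 0.986
ΔR = 0.986 − 0.883 = 0.103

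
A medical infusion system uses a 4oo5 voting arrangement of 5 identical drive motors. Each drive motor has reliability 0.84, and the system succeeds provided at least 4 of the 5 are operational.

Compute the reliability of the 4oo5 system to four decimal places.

R = Σ_{i=4}^{5} C(5,i) p^i (1−p)^{5−i} with p = 0.84
C(5,4)·0.84^4·0.16^1 = 0.398297
C(5,5)·0.84^5·0.16^0 = 0.418212
Sum = 0.8165

0.8165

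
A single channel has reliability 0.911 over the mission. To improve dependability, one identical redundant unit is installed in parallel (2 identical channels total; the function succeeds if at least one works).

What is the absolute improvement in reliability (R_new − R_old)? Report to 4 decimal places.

0.0811

R_before = 0.911
R_after = 1 − (1 − 0.911)^2 = 0.9921
ΔR = 0.9921 − 0.911 = 0.0811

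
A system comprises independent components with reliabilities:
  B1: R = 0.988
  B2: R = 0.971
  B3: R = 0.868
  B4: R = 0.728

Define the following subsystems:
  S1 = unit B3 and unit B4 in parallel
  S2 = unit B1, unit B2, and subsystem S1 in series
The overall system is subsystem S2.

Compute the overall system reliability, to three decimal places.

0.925

Parallel (B3 and B4): 1 − (1 − 0.86800)(1 − 0.72800) = 0.96410
Series (B1, B2, and [0.96410]): 0.98800 × 0.97100 × 0.96410 = 0.925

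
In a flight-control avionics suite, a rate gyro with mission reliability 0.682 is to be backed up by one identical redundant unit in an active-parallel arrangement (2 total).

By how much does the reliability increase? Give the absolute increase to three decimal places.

0.217

R_before = 0.682
R_after = 1 − (1 − 0.682)^2 = 0.899
ΔR = 0.899 − 0.682 = 0.217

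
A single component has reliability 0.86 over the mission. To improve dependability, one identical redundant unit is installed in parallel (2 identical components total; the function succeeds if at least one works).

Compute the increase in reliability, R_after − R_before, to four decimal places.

R_before = 0.86
R_after = 1 − (1 − 0.86)^2 = 0.9804
ΔR = 0.9804 − 0.86 = 0.1204

0.1204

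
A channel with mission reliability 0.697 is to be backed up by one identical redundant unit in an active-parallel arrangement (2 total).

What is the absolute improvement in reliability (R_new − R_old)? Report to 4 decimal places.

R_before = 0.697
R_after = 1 − (1 − 0.697)^2 = 0.9082
ΔR = 0.9082 − 0.697 = 0.2112

0.2112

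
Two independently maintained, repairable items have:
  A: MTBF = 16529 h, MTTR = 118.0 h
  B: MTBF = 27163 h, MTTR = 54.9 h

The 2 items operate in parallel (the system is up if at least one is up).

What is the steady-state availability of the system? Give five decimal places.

0.99999

A(A) = MTBF/(MTBF+MTTR) = 16529/(16529+118.0) = 0.992912
A(B) = MTBF/(MTBF+MTTR) = 27163/(27163+54.9) = 0.997983
Parallel availability: 1 − (1 − 0.992912)(1 − 0.997983) = 0.99999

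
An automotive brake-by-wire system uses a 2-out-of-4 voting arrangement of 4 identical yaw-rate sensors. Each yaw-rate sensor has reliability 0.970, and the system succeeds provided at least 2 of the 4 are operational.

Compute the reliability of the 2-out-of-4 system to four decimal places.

R = Σ_{i=2}^{4} C(4,i) p^i (1−p)^{4−i} with p = 0.970
C(4,2)·0.970^2·0.030^2 = 0.005081
C(4,3)·0.970^3·0.030^1 = 0.109521
C(4,4)·0.970^4·0.030^0 = 0.885293
Sum = 0.9999

0.9999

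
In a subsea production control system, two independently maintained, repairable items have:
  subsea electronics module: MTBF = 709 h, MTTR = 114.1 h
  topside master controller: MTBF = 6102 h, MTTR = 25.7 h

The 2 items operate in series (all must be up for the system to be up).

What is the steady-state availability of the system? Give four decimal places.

0.8578

A(subsea electronics module) = MTBF/(MTBF+MTTR) = 709/(709+114.1) = 0.861378
A(topside master controller) = MTBF/(MTBF+MTTR) = 6102/(6102+25.7) = 0.995806
Series availability: 0.861378 × 0.995806 = 0.8578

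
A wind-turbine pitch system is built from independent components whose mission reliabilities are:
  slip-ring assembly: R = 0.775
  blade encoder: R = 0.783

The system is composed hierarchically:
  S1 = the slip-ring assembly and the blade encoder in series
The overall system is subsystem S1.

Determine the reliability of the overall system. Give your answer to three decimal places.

Series (slip-ring assembly and blade encoder): 0.77500 × 0.78300 = 0.607

0.607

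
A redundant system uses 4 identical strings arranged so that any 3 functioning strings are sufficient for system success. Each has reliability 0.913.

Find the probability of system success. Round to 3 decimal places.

R = Σ_{i=3}^{4} C(4,i) p^i (1−p)^{4−i} with p = 0.913
C(4,3)·0.913^3·0.087^1 = 0.26484
C(4,4)·0.913^4·0.087^0 = 0.69484
Sum = 0.960

0.960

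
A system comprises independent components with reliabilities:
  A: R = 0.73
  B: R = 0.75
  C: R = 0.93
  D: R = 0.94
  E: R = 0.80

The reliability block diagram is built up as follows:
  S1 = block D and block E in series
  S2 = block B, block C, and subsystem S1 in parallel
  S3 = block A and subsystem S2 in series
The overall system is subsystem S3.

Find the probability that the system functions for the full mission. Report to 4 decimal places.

0.7268

Series (D and E): 0.940000 × 0.800000 = 0.752000
Parallel (B, C, and [0.752000]): 1 − (1 − 0.750000)(1 − 0.930000)(1 − 0.752000) = 0.995660
Series (A and [0.995660]): 0.730000 × 0.995660 = 0.7268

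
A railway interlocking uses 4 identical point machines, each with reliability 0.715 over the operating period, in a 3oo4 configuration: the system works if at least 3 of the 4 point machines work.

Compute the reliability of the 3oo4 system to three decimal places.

R = Σ_{i=3}^{4} C(4,i) p^i (1−p)^{4−i} with p = 0.715
C(4,3)·0.715^3·0.285^1 = 0.41670
C(4,4)·0.715^4·0.285^0 = 0.26135
Sum = 0.678

0.678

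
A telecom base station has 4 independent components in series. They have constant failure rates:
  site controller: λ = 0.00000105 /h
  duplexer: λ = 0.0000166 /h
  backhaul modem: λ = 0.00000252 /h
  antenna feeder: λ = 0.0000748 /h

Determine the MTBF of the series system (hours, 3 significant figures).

Series of exponential components: λ_sys = Σ λ_i
λ_sys = 0.00000105 + 0.0000166 + 0.00000252 + 0.0000748 = 9.4970e-05 /h
MTBF = 1 / λ_sys = 10500 h

10500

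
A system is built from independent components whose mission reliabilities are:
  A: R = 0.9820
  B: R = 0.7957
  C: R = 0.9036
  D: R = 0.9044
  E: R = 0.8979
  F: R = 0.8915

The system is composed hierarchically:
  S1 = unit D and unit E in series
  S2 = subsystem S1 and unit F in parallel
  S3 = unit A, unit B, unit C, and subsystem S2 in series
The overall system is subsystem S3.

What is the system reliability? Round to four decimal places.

0.6917

Series (D and E): 0.904400 × 0.897900 = 0.812061
Parallel ([0.812061] and F): 1 − (1 − 0.812061)(1 − 0.891500) = 0.979609
Series (A, B, C, and [0.979609]): 0.982000 × 0.795700 × 0.903600 × 0.979609 = 0.6917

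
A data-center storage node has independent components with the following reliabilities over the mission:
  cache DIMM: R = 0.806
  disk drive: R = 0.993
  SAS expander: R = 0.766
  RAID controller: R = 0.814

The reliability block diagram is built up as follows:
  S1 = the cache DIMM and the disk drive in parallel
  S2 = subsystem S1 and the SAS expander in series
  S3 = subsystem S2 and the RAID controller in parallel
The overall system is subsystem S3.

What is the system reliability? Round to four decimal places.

0.9563

Parallel (cache DIMM and disk drive): 1 − (1 − 0.806000)(1 − 0.993000) = 0.998642
Series ([0.998642] and SAS expander): 0.998642 × 0.766000 = 0.764960
Parallel ([0.764960] and RAID controller): 1 − (1 − 0.764960)(1 − 0.814000) = 0.9563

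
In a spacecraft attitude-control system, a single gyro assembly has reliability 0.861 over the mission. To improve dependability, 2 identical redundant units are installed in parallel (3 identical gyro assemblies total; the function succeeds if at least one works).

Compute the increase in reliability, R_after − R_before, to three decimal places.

R_before = 0.861
R_after = 1 − (1 − 0.861)^3 = 0.997
ΔR = 0.997 − 0.861 = 0.136

0.136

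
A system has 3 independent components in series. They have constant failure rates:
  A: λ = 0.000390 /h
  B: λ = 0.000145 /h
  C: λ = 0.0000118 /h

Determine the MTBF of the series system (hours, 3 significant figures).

Series of exponential components: λ_sys = Σ λ_i
λ_sys = 0.000390 + 0.000145 + 0.0000118 = 5.4680e-04 /h
MTBF = 1 / λ_sys = 1830 h

1830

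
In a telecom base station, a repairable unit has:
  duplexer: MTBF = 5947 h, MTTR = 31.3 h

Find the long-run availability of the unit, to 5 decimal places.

A(duplexer) = MTBF/(MTBF+MTTR) = 5947/(5947+31.3) = 0.99476

0.99476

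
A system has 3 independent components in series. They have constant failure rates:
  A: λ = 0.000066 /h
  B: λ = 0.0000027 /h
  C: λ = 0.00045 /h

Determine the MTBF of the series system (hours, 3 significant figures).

Series of exponential components: λ_sys = Σ λ_i
λ_sys = 0.000066 + 0.0000027 + 0.00045 = 5.1870e-04 /h
MTBF = 1 / λ_sys = 1930 h

1930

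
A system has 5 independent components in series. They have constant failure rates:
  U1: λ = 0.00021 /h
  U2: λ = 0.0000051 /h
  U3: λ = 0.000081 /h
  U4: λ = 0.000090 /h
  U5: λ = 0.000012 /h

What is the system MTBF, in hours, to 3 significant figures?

2510

Series of exponential components: λ_sys = Σ λ_i
λ_sys = 0.00021 + 0.0000051 + 0.000081 + 0.000090 + 0.000012 = 3.9810e-04 /h
MTBF = 1 / λ_sys = 2510 h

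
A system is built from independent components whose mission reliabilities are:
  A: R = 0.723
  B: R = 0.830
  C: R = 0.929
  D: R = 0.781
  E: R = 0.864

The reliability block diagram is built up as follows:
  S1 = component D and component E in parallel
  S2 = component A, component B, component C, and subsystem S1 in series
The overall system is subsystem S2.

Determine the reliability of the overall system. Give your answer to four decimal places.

Parallel (D and E): 1 − (1 − 0.781000)(1 − 0.864000) = 0.970216
Series (A, B, C, and [0.970216]): 0.723000 × 0.830000 × 0.929000 × 0.970216 = 0.5409

0.5409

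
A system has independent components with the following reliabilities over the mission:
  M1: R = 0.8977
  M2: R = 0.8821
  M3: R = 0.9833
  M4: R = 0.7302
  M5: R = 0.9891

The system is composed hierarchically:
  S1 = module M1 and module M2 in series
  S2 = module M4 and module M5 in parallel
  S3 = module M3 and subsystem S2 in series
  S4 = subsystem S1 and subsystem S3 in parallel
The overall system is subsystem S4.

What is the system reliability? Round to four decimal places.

0.9959

Series (M1 and M2): 0.897700 × 0.882100 = 0.791861
Parallel (M4 and M5): 1 − (1 − 0.730200)(1 − 0.989100) = 0.997059
Series (M3 and [0.997059]): 0.983300 × 0.997059 = 0.980408
Parallel ([0.791861] and [0.980408]): 1 − (1 − 0.791861)(1 − 0.980408) = 0.9959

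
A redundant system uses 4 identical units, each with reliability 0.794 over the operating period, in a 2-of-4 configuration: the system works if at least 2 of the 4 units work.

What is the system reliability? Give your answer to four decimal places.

R = Σ_{i=2}^{4} C(4,i) p^i (1−p)^{4−i} with p = 0.794
C(4,2)·0.794^2·0.206^2 = 0.160519
C(4,3)·0.794^3·0.206^1 = 0.412467
C(4,4)·0.794^4·0.206^0 = 0.397450
Sum = 0.9704

0.9704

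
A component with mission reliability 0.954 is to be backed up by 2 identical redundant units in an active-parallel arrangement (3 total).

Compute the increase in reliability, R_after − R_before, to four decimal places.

R_before = 0.954
R_after = 1 − (1 − 0.954)^3 = 0.9999
ΔR = 0.9999 − 0.954 = 0.0459

0.0459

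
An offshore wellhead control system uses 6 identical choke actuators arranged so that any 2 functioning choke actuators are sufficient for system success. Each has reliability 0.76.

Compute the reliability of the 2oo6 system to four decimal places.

R = Σ_{i=2}^{6} C(6,i) p^i (1−p)^{6−i} with p = 0.76
C(6,2)·0.76^2·0.24^4 = 0.028745
C(6,3)·0.76^3·0.24^3 = 0.121368
C(6,4)·0.76^4·0.24^2 = 0.288249
C(6,5)·0.76^5·0.24^1 = 0.365116
C(6,6)·0.76^6·0.24^0 = 0.192700
Sum = 0.9962

0.9962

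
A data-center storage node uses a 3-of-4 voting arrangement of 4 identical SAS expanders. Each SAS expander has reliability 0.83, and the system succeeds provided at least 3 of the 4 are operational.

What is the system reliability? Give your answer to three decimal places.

R = Σ_{i=3}^{4} C(4,i) p^i (1−p)^{4−i} with p = 0.83
C(4,3)·0.83^3·0.17^1 = 0.38882
C(4,4)·0.83^4·0.17^0 = 0.47458
Sum = 0.863

0.863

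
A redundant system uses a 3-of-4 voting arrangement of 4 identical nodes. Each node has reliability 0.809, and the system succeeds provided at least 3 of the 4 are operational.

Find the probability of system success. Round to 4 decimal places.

0.8329

R = Σ_{i=3}^{4} C(4,i) p^i (1−p)^{4−i} with p = 0.809
C(4,3)·0.809^3·0.191^1 = 0.404519
C(4,4)·0.809^4·0.191^0 = 0.428345
Sum = 0.8329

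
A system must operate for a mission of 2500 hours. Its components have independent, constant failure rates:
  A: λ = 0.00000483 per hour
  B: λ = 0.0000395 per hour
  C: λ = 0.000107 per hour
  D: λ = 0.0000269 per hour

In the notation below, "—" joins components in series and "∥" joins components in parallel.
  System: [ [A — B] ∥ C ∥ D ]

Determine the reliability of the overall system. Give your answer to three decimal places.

R(A) = exp(−0.00000483 × 2500) = 0.98800
R(B) = exp(−0.0000395 × 2500) = 0.90597
R(C) = exp(−0.000107 × 2500) = 0.76529
R(D) = exp(−0.0000269 × 2500) = 0.93496
Series (A and B): 0.98800 × 0.90597 = 0.89510
Parallel ([0.89510], C, and D): 1 − (1 − 0.89510)(1 − 0.76529)(1 − 0.93496) = 0.998

0.998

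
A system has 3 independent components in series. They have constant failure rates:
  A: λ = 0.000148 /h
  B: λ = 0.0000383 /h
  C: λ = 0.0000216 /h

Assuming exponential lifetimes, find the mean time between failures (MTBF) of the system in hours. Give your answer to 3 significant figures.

Series of exponential components: λ_sys = Σ λ_i
λ_sys = 0.000148 + 0.0000383 + 0.0000216 = 2.0790e-04 /h
MTBF = 1 / λ_sys = 4810 h

4810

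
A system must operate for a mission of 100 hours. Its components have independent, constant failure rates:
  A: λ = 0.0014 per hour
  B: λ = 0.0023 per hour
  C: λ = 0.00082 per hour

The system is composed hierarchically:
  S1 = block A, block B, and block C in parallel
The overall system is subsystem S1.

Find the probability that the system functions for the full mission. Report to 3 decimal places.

0.998

R(A) = exp(−0.0014 × 100) = 0.86936
R(B) = exp(−0.0023 × 100) = 0.79453
R(C) = exp(−0.00082 × 100) = 0.92127
Parallel (A, B, and C): 1 − (1 − 0.86936)(1 − 0.79453)(1 − 0.92127) = 0.998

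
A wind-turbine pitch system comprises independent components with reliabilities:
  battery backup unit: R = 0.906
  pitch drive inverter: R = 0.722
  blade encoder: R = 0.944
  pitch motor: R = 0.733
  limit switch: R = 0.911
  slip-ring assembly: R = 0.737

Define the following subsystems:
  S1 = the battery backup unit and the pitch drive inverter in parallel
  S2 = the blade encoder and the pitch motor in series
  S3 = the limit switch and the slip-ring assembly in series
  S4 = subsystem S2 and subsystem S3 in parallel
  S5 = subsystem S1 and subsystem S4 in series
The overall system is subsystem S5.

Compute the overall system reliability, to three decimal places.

0.875

Parallel (battery backup unit and pitch drive inverter): 1 − (1 − 0.90600)(1 − 0.72200) = 0.97387
Series (blade encoder and pitch motor): 0.94400 × 0.73300 = 0.69195
Series (limit switch and slip-ring assembly): 0.91100 × 0.73700 = 0.67141
Parallel ([0.69195] and [0.67141]): 1 − (1 − 0.69195)(1 − 0.67141) = 0.89878
Series ([0.97387] and [0.89878]): 0.97387 × 0.89878 = 0.875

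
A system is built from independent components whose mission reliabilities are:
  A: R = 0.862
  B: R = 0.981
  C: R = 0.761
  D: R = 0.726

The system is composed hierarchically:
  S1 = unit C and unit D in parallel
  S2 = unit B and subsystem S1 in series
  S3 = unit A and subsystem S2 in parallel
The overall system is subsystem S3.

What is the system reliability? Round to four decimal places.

0.9885

Parallel (C and D): 1 − (1 − 0.761000)(1 − 0.726000) = 0.934514
Series (B and [0.934514]): 0.981000 × 0.934514 = 0.916758
Parallel (A and [0.916758]): 1 − (1 − 0.862000)(1 − 0.916758) = 0.9885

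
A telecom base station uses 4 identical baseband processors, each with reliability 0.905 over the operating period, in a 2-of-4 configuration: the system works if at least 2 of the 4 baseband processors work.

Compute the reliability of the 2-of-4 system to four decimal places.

0.9968

R = Σ_{i=2}^{4} C(4,i) p^i (1−p)^{4−i} with p = 0.905
C(4,2)·0.905^2·0.095^2 = 0.044350
C(4,3)·0.905^3·0.095^1 = 0.281663
C(4,4)·0.905^4·0.095^0 = 0.670802
Sum = 0.9968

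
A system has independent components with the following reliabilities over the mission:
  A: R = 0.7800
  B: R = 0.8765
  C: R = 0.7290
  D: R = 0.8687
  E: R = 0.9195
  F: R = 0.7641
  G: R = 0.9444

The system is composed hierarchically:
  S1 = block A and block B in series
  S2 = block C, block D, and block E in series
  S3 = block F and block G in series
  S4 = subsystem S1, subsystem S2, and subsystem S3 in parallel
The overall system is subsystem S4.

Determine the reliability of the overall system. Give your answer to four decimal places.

0.9632

Series (A and B): 0.780000 × 0.876500 = 0.683670
Series (C, D, and E): 0.729000 × 0.868700 × 0.919500 = 0.582303
Series (F and G): 0.764100 × 0.944400 = 0.721616
Parallel ([0.683670], [0.582303], and [0.721616]): 1 − (1 − 0.683670)(1 − 0.582303)(1 − 0.721616) = 0.9632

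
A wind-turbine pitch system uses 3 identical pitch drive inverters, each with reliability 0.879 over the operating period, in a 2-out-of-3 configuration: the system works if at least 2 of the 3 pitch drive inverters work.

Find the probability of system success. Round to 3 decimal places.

0.960

R = Σ_{i=2}^{3} C(3,i) p^i (1−p)^{3−i} with p = 0.879
C(3,2)·0.879^2·0.121^1 = 0.28047
C(3,3)·0.879^3·0.121^0 = 0.67915
Sum = 0.960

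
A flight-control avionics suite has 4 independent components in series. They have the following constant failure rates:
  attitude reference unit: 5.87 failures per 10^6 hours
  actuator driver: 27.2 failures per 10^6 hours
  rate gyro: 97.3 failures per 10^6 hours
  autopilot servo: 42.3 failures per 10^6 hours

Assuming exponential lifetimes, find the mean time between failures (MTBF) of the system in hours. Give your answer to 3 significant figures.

Series of exponential components: λ_sys = Σ λ_i
λ_sys = 0.00000587 + 0.0000272 + 0.0000973 + 0.0000423 = 1.7267e-04 /h
MTBF = 1 / λ_sys = 5790 h

5790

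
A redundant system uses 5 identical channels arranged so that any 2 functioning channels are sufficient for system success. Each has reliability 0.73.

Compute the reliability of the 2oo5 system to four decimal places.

0.9792

R = Σ_{i=2}^{5} C(5,i) p^i (1−p)^{5−i} with p = 0.73
C(5,2)·0.73^2·0.27^3 = 0.104891
C(5,3)·0.73^3·0.27^2 = 0.283593
C(5,4)·0.73^4·0.27^1 = 0.383376
C(5,5)·0.73^5·0.27^0 = 0.207307
Sum = 0.9792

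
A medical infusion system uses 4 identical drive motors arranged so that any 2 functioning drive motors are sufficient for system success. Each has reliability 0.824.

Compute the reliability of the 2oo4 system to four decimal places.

R = Σ_{i=2}^{4} C(4,i) p^i (1−p)^{4−i} with p = 0.824
C(4,2)·0.824^2·0.176^2 = 0.126192
C(4,3)·0.824^3·0.176^1 = 0.393871
C(4,4)·0.824^4·0.176^0 = 0.461008
Sum = 0.9811

0.9811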